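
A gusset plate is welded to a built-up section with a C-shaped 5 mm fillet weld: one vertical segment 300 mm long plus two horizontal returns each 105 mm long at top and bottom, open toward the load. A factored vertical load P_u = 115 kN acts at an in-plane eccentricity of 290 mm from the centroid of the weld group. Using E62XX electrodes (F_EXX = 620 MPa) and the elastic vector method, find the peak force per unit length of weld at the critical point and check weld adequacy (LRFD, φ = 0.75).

f_max ≈ 894 N/mm; adequate

Total weld length L_w = 510 mm. Treat welds as unit-width lines.
Centroid: x̄ = 2×105×52.5 / 510 = 21.62 mm from the vertical weld.
Polar moment about centroid: J = I_x + I_y = [300³/12 + 2×105×150²] + [300×21.62² + 2(105³/12 + 105×30.88²)] = 7508000 mm³.
Direct shear f_v = P/L_w = 115×10³ / 510 = 225.5 N/mm (vertical).
Torsion M = P·e = 115×10³ × 290 = 33350000 N·mm.
Critical point at (x, y) = (83.38, 150) from centroid. f_tx = M·y/J = 666.3 N/mm; f_ty = M·x/J = 370.4 N/mm.
Resultant f_max = √[f_tx² + (f_v + f_ty)²] = √[666.3² + (225.5 + 370.4)²] = 893.8 N/mm.
Capacity per unit length: φr_n = 0.75 × 0.6 × 620 × (0.707 × 5) = 986.3 N/mm.
893.8 ≤ 986.3 → adequate.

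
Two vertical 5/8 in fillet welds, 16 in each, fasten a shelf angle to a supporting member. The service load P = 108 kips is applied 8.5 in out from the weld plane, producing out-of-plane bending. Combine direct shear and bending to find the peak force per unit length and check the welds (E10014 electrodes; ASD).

f_max ≈ 11.3 kip/in; adequate

E100XX → F_EXX = 100 ksi.
L_w = 2 × 16 = 32 in; section modulus (unit throat) S = 2 × L²/6 = 85.33 in².
Direct shear f_v = P/L_w = 108/32 = 3.375 kip/in.
Moment M = P × e = 108 × 8.5 = 918 kip·in; bending f_b = M/S = 10.76 kip/in.
f_max = √(f_v² + f_b²) = √(3.375² + 10.76²) = 11.27 kip/in.
r_n/Ω = (1/2.0) × 0.6 × 100 × (0.707 × 0.625) = 13.26 kip/in → adequate.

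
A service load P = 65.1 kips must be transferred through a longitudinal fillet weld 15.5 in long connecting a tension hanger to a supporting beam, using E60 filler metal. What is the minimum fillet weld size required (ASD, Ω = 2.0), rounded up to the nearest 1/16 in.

w = 3/8 in

E60XX → F_EXX = 60 ksi.
Total weld length L = 15.5 in.
Required throat t_e = P × Ω / (0.6 F_EXX × L) = 65.1 × 2.0 / (0.6 × 60 × 15.5) = 0.2333 in.
Required leg w = t_e / 0.707 = 0.33 in → use 3/8 in.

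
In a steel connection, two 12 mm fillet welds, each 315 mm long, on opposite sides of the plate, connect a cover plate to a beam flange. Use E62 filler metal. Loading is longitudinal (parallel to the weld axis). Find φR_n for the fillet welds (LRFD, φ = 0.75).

φR_n ≈ 1490 kN

E62XX → F_EXX = 620 MPa.
Effective throat t_e = 0.707 × 12 = 8.484 mm.
Total length L = 630 mm; A_we = 8.484 × 630 = 5345 mm².
F_nw = 0.6 F_EXX = 0.6 × 620 = 372 MPa.
φR_n = 0.75 × 372 × 5345 × 10⁻³ = 1491 kN.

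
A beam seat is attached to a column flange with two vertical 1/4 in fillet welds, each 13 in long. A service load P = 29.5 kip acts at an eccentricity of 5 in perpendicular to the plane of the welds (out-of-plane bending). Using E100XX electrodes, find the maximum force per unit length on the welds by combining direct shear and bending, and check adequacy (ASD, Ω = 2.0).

f_max ≈ 2.85 kip/in; adequate

E100XX → F_EXX = 100 ksi.
L_w = 2 × 13 = 26 in; section modulus (unit throat) S = 2 × L²/6 = 56.33 in².
Direct shear f_v = P/L_w = 29.5/26 = 1.135 kip/in.
Moment M = P × e = 29.5 × 5 = 147.5 kip·in; bending f_b = M/S = 2.618 kip/in.
f_max = √(f_v² + f_b²) = √(1.135² + 2.618²) = 2.854 kip/in.
r_n/Ω = (1/2.0) × 0.6 × 100 × (0.707 × 0.25) = 5.302 kip/in → adequate.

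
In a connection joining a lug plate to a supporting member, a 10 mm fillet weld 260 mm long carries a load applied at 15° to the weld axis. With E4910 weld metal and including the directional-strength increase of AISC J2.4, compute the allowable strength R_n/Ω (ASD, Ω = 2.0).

R_n/Ω ≈ 288 kN

E49XX → F_EXX = 490 MPa.
t_e = 0.707 × 10 = 7.07 mm; A_we = 7.07 × 260 = 1838 mm².
Directional factor: 1.0 + 0.5 sin^1.5(15°) = 1.066.
F_nw = 0.6 × 490 × 1.066 = 313.4 MPa.
R_n/Ω = (313.4 × 1838) / 2.0 × 10⁻³ = 288 kN.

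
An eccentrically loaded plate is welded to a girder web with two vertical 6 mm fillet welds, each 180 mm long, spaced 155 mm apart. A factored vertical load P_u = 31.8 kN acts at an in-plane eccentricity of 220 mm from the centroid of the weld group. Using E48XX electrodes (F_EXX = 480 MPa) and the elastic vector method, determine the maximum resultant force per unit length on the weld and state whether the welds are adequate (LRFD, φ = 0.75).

f_max ≈ 330 N/mm; adequate

Total weld length L_w = 360 mm. Treat welds as unit-width lines.
Polar moment about centroid: J = 2[d³/12 + d(b/2)²] = 2[180³/12 + 180×77.5²] = 3134000 mm³.
Direct shear f_v = P/L_w = 31.8×10³ / 360 = 88.33 N/mm (vertical).
Torsion M = P·e = 31.8×10³ × 220 = 6996000 N·mm.
Critical point at (x, y) = (77.5, 90) from centroid. f_tx = M·y/J = 200.9 N/mm; f_ty = M·x/J = 173 N/mm.
Resultant f_max = √[f_tx² + (f_v + f_ty)²] = √[200.9² + (88.33 + 173)²] = 329.6 N/mm.
Capacity per unit length: φr_n = 0.75 × 0.6 × 480 × (0.707 × 6) = 916.3 N/mm.
329.6 ≤ 916.3 → adequate.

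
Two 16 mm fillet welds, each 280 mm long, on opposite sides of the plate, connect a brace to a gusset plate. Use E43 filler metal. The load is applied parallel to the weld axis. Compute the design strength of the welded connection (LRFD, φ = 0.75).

E43XX → F_EXX = 430 MPa.
Effective throat t_e = 0.707 × 16 = 11.31 mm.
Total length L = 560 mm; A_we = 11.31 × 560 = 6335 mm².
F_nw = 0.6 F_EXX = 0.6 × 430 = 258 MPa.
φR_n = 0.75 × 258 × 6335 × 10⁻³ = 1226 kN.

φR_n ≈ 1230 kN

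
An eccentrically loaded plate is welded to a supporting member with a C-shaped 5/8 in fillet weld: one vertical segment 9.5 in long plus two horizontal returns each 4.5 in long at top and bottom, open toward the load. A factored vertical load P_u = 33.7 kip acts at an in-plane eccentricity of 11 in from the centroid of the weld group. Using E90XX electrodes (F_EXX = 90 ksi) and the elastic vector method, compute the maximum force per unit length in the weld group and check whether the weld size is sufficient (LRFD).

f_max ≈ 8.12 kip/in; adequate

Total weld length L_w = 18.5 in. Treat welds as unit-width lines.
Centroid: x̄ = 2×4.5×2.25 / 18.5 = 1.095 in from the vertical weld.
Polar moment about centroid: J = I_x + I_y = [9.5³/12 + 2×4.5×4.75²] + [9.5×1.095² + 2(4.5³/12 + 4.5×1.155²)] = 313.1 in³.
Direct shear f_v = P/L_w = 33.7 / 18.5 = 1.822 kip/in (vertical).
Torsion M = P·e = 33.7 × 11 = 370.7 kip·in.
Critical point at (x, y) = (3.405, 4.75) from centroid. f_tx = M·y/J = 5.624 kip/in; f_ty = M·x/J = 4.032 kip/in.
Resultant f_max = √[f_tx² + (f_v + f_ty)²] = √[5.624² + (1.822 + 4.032)²] = 8.117 kip/in.
Capacity per unit length: φr_n = 0.75 × 0.6 × 90 × (0.707 × 0.625) = 17.9 kip/in.
8.117 ≤ 17.9 → adequate.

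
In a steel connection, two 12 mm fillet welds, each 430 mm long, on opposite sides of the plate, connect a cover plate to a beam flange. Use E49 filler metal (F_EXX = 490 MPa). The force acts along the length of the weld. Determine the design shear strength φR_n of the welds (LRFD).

Effective throat t_e = 0.707 × 12 = 8.484 mm.
Total length L = 860 mm; A_we = 8.484 × 860 = 7296 mm².
F_nw = 0.6 F_EXX = 0.6 × 490 = 294 MPa.
φR_n = 0.75 × 294 × 7296 × 10⁻³ = 1609 kN.

φR_n ≈ 1610 kN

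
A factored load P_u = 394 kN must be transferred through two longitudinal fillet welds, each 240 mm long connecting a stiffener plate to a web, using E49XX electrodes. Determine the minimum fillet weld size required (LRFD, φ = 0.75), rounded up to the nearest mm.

w = 6 mm

E49XX → F_EXX = 490 MPa.
Total weld length L = 480 mm.
Required throat t_e = P_u / (φ × 0.6 F_EXX × L) = 394 / (0.75 × 0.6 × 490 × 480 × 10⁻³) = 3.723 mm.
Required leg w = t_e / 0.707 = 5.265 mm → use 6 mm.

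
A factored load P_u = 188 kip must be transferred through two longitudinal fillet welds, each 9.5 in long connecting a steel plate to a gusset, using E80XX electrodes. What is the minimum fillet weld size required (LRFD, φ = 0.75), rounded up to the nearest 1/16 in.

w = 7/16 in

E80XX → F_EXX = 80 ksi.
Total weld length L = 19 in.
Required throat t_e = P_u / (φ × 0.6 F_EXX × L) = 188 / (0.75 × 0.6 × 80 × 19) = 0.2749 in.
Required leg w = t_e / 0.707 = 0.3888 in → use 7/16 in.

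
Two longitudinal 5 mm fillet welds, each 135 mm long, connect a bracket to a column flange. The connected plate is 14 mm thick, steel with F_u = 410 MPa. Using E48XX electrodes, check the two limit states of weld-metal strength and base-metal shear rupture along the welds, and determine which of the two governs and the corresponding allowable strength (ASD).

R_n/Ω ≈ 137 kN (weld metal governs)

E48XX → F_EXX = 480 MPa.
t_e = 0.707 × 5 = 3.535 mm; L = 270 mm.
Weld metal: R_n/Ω = (1/2.0) × 0.6 × 480 × 3.535 × 270 × 10⁻³ = 137.4 kN.
Base metal (shear rupture): R_n/Ω = (1/2.0) × 0.6 × 410 × 14 × 270 × 10⁻³ = 464.9 kN.
Governing: weld metal.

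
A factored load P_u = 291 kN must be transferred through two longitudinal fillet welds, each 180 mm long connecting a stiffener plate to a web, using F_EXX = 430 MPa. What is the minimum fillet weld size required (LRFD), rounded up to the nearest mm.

Total weld length L = 360 mm.
Required throat t_e = P_u / (φ × 0.6 F_EXX × L) = 291 / (0.75 × 0.6 × 430 × 360 × 10⁻³) = 4.177 mm.
Required leg w = t_e / 0.707 = 5.909 mm → use 6 mm.

w = 6 mm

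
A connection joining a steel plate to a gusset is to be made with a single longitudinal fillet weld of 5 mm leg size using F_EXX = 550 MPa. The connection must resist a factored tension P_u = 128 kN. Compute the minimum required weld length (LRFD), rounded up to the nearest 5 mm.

L = 150 mm

Throat t_e = 0.707 × 5 = 3.535 mm.
φr_n = 0.75 × 0.6 × 550 × 3.535 × 10⁻³ = 0.8749 kN/mm.
L_req = P_u / φr_n = 128 / 0.8749 = 146.3 mm total.
Round up → use L = 150 mm.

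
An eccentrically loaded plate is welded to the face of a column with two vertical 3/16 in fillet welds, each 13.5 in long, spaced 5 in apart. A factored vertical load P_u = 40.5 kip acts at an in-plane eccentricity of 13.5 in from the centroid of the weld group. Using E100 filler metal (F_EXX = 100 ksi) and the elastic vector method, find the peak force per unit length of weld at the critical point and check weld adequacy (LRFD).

f_max ≈ 7.45 kip/in; NOT adequate

Total weld length L_w = 27 in. Treat welds as unit-width lines.
Polar moment about centroid: J = 2[d³/12 + d(b/2)²] = 2[13.5³/12 + 13.5×2.5²] = 578.8 in³.
Direct shear f_v = P/L_w = 40.5 / 27 = 1.5 kip/in (vertical).
Torsion M = P·e = 40.5 × 13.5 = 546.75 kip·in.
Critical point at (x, y) = (2.5, 6.75) from centroid. f_tx = M·y/J = 6.376 kip/in; f_ty = M·x/J = 2.362 kip/in.
Resultant f_max = √[f_tx² + (f_v + f_ty)²] = √[6.376² + (1.5 + 2.362)²] = 7.454 kip/in.
Capacity per unit length: φr_n = 0.75 × 0.6 × 100 × (0.707 × 0.1875) = 5.965 kip/in.
7.454 > 5.965 → NOT adequate.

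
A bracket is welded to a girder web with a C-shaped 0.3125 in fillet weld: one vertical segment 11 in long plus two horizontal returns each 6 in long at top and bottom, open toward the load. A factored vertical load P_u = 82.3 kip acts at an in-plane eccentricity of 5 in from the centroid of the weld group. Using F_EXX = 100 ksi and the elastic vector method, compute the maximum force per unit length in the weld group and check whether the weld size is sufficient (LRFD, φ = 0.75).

Total weld length L_w = 23 in. Treat welds as unit-width lines.
Centroid: x̄ = 2×6×3 / 23 = 1.565 in from the vertical weld.
Polar moment about centroid: J = I_x + I_y = [11³/12 + 2×6×5.5²] + [11×1.565² + 2(6³/12 + 6×1.435²)] = 561.6 in³.
Direct shear f_v = P/L_w = 82.3 / 23 = 3.578 kip/in (vertical).
Torsion M = P·e = 82.3 × 5 = 411.5 kip·in.
Critical point at (x, y) = (4.435, 5.5) from centroid. f_tx = M·y/J = 4.03 kip/in; f_ty = M·x/J = 3.25 kip/in.
Resultant f_max = √[f_tx² + (f_v + f_ty)²] = √[4.03² + (3.578 + 3.25)²] = 7.929 kip/in.
Capacity per unit length: φr_n = 0.75 × 0.6 × 100 × (0.707 × 0.3125) = 9.942 kip/in.
7.929 ≤ 9.942 → adequate.

f_max ≈ 7.93 kip/in; adequate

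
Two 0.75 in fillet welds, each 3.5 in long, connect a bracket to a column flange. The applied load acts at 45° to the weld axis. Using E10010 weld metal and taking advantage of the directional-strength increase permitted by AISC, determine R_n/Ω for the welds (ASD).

E100XX → F_EXX = 100 ksi.
t_e = 0.707 × 0.75 = 0.5302 in; A_we = 0.5302 × 7 = 3.712 in².
Directional factor: 1.0 + 0.5 sin^1.5(45°) = 1.297.
F_nw = 0.6 × 100 × 1.297 = 77.84 ksi.
R_n/Ω = (77.84 × 3.712) / 2.0 = 144.5 kip.

R_n/Ω ≈ 144 kip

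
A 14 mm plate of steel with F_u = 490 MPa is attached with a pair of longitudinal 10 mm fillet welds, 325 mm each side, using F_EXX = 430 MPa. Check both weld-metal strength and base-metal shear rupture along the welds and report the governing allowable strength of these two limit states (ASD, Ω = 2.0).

t_e = 0.707 × 10 = 7.07 mm; L = 650 mm.
Weld metal: R_n/Ω = (1/2.0) × 0.6 × 430 × 7.07 × 650 × 10⁻³ = 592.8 kN.
Base metal (shear rupture): R_n/Ω = (1/2.0) × 0.6 × 490 × 14 × 650 × 10⁻³ = 1338 kN.
Governing: weld metal.

R_n/Ω ≈ 593 kN (weld metal governs)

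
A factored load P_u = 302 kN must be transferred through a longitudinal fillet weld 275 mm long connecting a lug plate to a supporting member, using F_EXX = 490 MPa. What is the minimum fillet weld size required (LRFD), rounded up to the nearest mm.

w = 8 mm

Total weld length L = 275 mm.
Required throat t_e = P_u / (φ × 0.6 F_EXX × L) = 302 / (0.75 × 0.6 × 490 × 275 × 10⁻³) = 4.98 mm.
Required leg w = t_e / 0.707 = 7.044 mm → use 8 mm.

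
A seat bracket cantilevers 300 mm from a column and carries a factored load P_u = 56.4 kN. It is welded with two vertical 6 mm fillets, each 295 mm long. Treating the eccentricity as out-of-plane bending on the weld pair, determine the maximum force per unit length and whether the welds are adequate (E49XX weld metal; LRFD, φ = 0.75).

E49XX → F_EXX = 490 MPa.
L_w = 2 × 295 = 590 mm; section modulus (unit throat) S = 2 × L²/6 = 29010 mm².
Direct shear f_v = P/L_w = 56.4×10³/590 = 95.59 N/mm.
Moment M = P × e = 56.4×10³ × 300 = 16920000 N·mm; bending f_b = M/S = 583.3 N/mm.
f_max = √(f_v² + f_b²) = √(95.59² + 583.3²) = 591.1 N/mm.
φr_n = 0.75 × 0.6 × 490 × (0.707 × 6) = 935.4 N/mm → adequate.

f_max ≈ 591 N/mm; adequate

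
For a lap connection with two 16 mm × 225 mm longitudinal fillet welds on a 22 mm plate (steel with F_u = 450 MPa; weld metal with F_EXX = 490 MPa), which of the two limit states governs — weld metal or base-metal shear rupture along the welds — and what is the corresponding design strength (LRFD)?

φR_n ≈ 1120 kN (weld metal governs)

t_e = 0.707 × 16 = 11.31 mm; L = 450 mm.
Weld metal: φR_n = 0.75 × 0.6 × 490 × 11.31 × 450 × 10⁻³ = 1122 kN.
Base metal (shear rupture): φR_n = 0.75 × 0.6 × 450 × 22 × 450 × 10⁻³ = 2005 kN.
Governing: weld metal.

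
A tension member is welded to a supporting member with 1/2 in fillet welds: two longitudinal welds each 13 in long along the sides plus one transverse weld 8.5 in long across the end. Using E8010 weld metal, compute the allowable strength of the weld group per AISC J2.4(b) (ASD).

R_n/Ω ≈ 296 kip

E80XX → F_EXX = 80 ksi.
t_e = 0.707 × 0.5 = 0.3535 in.
R_nwl = 0.6 × 80 × 0.3535 × 26 = 441.2 kip (longitudinal, 2 welds).
R_nwt = 0.6 × 80 × 0.3535 × 8.5 = 144.2 kip (transverse, base value).
(i) R_nwl + R_nwt = 585.4 kip; (ii) 0.85 R_nwl + 1.5 R_nwt = 591.3 kip.
R_n = max = 591.3 kip [governs: (ii)]; R_n/Ω = 295.7 kip.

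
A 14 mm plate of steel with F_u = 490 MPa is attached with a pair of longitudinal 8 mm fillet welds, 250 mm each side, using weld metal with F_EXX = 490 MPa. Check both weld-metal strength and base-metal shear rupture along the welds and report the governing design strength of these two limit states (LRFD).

φR_n ≈ 624 kN (weld metal governs)

t_e = 0.707 × 8 = 5.656 mm; L = 500 mm.
Weld metal: φR_n = 0.75 × 0.6 × 490 × 5.656 × 500 × 10⁻³ = 623.6 kN.
Base metal (shear rupture): φR_n = 0.75 × 0.6 × 490 × 14 × 500 × 10⁻³ = 1544 kN.
Governing: weld metal.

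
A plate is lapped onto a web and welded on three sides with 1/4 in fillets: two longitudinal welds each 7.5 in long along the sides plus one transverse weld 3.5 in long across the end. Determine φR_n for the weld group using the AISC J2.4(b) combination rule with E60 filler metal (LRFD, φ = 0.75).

E60XX → F_EXX = 60 ksi.
t_e = 0.707 × 0.25 = 0.1767 in.
R_nwl = 0.6 × 60 × 0.1767 × 15 = 95.44 kips (longitudinal, 2 welds).
R_nwt = 0.6 × 60 × 0.1767 × 3.5 = 22.27 kips (transverse, base value).
(i) R_nwl + R_nwt = 117.7 kips; (ii) 0.85 R_nwl + 1.5 R_nwt = 114.5 kips.
R_n = max = 117.7 kips [governs: (i)]; φR_n = 88.29 kips.

φR_n ≈ 88.3 kips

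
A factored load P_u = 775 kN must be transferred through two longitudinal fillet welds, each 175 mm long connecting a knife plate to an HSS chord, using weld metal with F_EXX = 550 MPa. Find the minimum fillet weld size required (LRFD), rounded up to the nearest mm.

Total weld length L = 350 mm.
Required throat t_e = P_u / (φ × 0.6 F_EXX × L) = 775 / (0.75 × 0.6 × 550 × 350 × 10⁻³) = 8.947 mm.
Required leg w = t_e / 0.707 = 12.65 mm → use 13 mm.

w = 13 mm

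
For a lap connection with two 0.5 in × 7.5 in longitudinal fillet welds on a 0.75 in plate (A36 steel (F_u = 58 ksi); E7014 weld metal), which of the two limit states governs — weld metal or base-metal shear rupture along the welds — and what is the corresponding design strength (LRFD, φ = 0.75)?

E70XX → F_EXX = 70 ksi.
t_e = 0.707 × 0.5 = 0.3535 in; L = 15 in.
Weld metal: φR_n = 0.75 × 0.6 × 70 × 0.3535 × 15 = 167 kips.
Base metal (shear rupture): φR_n = 0.75 × 0.6 × 58 × 0.75 × 15 = 293.6 kips.
Governing: weld metal.

φR_n ≈ 167 kips (weld metal governs)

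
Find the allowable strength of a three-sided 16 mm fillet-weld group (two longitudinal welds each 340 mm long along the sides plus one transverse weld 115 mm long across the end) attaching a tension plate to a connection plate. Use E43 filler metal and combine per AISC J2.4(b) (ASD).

R_n/Ω ≈ 1160 kN

E43XX → F_EXX = 430 MPa.
t_e = 0.707 × 16 = 11.31 mm.
R_nwl = 0.6 × 430 × 11.31 × 680 × 10⁻³ = 1985 kN (longitudinal, 2 welds).
R_nwt = 0.6 × 430 × 11.31 × 115 × 10⁻³ = 335.6 kN (transverse, base value).
(i) R_nwl + R_nwt = 2320 kN; (ii) 0.85 R_nwl + 1.5 R_nwt = 2190 kN.
R_n = max = 2320 kN [governs: (i)]; R_n/Ω = 1160 kN.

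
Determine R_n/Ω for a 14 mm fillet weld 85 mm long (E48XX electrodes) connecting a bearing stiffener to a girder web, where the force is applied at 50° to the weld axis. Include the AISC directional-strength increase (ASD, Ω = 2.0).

E48XX → F_EXX = 480 MPa.
t_e = 0.707 × 14 = 9.898 mm; A_we = 9.898 × 85 = 841.3 mm².
Directional factor: 1.0 + 0.5 sin^1.5(50°) = 1.335.
F_nw = 0.6 × 480 × 1.335 = 384.5 MPa.
R_n/Ω = (384.5 × 841.3) / 2.0 × 10⁻³ = 161.8 kN.

R_n/Ω ≈ 162 kN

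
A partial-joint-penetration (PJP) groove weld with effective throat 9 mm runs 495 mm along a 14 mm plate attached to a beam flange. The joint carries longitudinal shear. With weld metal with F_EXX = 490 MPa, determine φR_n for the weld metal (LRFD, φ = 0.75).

φR_n ≈ 982 kN

Effective throat (given) t_e = 9 mm.
A_we = 9 × 495 = 4455 mm².
F_nw = 0.6 F_EXX = 294 MPa.
φR_n = 0.75 × 294 × 4455 × 10⁻³ = 982.3 kN.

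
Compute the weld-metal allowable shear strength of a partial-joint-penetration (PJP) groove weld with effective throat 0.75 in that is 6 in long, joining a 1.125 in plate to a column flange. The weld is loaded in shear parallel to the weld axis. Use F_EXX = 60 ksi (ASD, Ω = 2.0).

Effective throat (given) t_e = 0.75 in.
A_we = 0.75 × 6 = 4.5 in².
F_nw = 0.6 F_EXX = 36 ksi.
R_n/Ω = (36 × 4.5) / 2.0 = 81 kip.

R_n/Ω ≈ 81 kip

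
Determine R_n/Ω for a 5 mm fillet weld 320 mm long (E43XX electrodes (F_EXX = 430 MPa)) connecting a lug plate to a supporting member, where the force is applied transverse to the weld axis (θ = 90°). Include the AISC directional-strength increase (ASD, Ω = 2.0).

R_n/Ω ≈ 219 kN

t_e = 0.707 × 5 = 3.535 mm; A_we = 3.535 × 320 = 1131 mm².
Directional factor: 1.0 + 0.5 sin^1.5(90°) = 1.5.
F_nw = 0.6 × 430 × 1.5 = 387 MPa.
R_n/Ω = (387 × 1131) / 2.0 × 10⁻³ = 218.9 kN.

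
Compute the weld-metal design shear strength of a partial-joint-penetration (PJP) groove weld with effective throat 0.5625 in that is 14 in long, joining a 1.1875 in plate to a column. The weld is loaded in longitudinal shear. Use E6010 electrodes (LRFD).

φR_n ≈ 213 kip

E60XX → F_EXX = 60 ksi.
Effective throat (given) t_e = 0.5625 in.
A_we = 0.5625 × 14 = 7.875 in².
F_nw = 0.6 F_EXX = 36 ksi.
φR_n = 0.75 × 36 × 7.875 = 212.6 kip.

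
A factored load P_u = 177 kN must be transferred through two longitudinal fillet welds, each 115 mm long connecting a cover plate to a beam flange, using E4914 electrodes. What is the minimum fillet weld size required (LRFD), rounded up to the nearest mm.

w = 5 mm

E49XX → F_EXX = 490 MPa.
Total weld length L = 230 mm.
Required throat t_e = P_u / (φ × 0.6 F_EXX × L) = 177 / (0.75 × 0.6 × 490 × 230 × 10⁻³) = 3.49 mm.
Required leg w = t_e / 0.707 = 4.936 mm → use 5 mm.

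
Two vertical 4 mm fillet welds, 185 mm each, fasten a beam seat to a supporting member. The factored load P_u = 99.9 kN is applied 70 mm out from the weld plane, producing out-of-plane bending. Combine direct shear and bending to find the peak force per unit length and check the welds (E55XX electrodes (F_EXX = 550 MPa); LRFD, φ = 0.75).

L_w = 2 × 185 = 370 mm; section modulus (unit throat) S = 2 × L²/6 = 11410 mm².
Direct shear f_v = P/L_w = 99.9×10³/370 = 270 N/mm.
Moment M = P × e = 99.9×10³ × 70 = 6993000 N·mm; bending f_b = M/S = 613 N/mm.
f_max = √(f_v² + f_b²) = √(270² + 613²) = 669.8 N/mm.
φr_n = 0.75 × 0.6 × 550 × (0.707 × 4) = 699.9 N/mm → adequate.

f_max ≈ 670 N/mm; adequate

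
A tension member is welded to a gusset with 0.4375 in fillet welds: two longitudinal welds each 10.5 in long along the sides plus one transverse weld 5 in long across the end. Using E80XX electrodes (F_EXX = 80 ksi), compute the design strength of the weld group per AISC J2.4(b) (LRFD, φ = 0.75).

t_e = 0.707 × 0.4375 = 0.3093 in.
R_nwl = 0.6 × 80 × 0.3093 × 21 = 311.8 kip (longitudinal, 2 welds).
R_nwt = 0.6 × 80 × 0.3093 × 5 = 74.23 kip (transverse, base value).
(i) R_nwl + R_nwt = 386 kip; (ii) 0.85 R_nwl + 1.5 R_nwt = 376.4 kip.
R_n = max = 386 kip [governs: (i)]; φR_n = 289.5 kip.

φR_n ≈ 290 kip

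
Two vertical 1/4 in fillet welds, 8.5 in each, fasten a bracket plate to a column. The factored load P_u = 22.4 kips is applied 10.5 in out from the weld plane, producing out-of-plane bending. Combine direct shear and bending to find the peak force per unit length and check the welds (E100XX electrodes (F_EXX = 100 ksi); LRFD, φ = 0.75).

L_w = 2 × 8.5 = 17 in; section modulus (unit throat) S = 2 × L²/6 = 24.08 in².
Direct shear f_v = P/L_w = 22.4/17 = 1.318 kip/in.
Moment M = P × e = 22.4 × 10.5 = 235.2 kip·in; bending f_b = M/S = 9.766 kip/in.
f_max = √(f_v² + f_b²) = √(1.318² + 9.766²) = 9.855 kip/in.
φr_n = 0.75 × 0.6 × 100 × (0.707 × 0.25) = 7.954 kip/in → NOT adequate.

f_max ≈ 9.85 kip/in; NOT adequate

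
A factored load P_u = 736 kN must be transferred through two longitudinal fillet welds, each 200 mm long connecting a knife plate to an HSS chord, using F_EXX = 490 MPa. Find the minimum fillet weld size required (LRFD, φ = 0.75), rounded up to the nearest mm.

w = 12 mm

Total weld length L = 400 mm.
Required throat t_e = P_u / (φ × 0.6 F_EXX × L) = 736 / (0.75 × 0.6 × 490 × 400 × 10⁻³) = 8.345 mm.
Required leg w = t_e / 0.707 = 11.8 mm → use 12 mm.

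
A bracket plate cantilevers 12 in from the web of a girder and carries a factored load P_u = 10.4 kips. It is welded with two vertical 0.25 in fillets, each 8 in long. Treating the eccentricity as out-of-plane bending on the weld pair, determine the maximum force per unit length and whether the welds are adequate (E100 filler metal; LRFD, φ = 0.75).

f_max ≈ 5.89 kip/in; adequate

E100XX → F_EXX = 100 ksi.
L_w = 2 × 8 = 16 in; section modulus (unit throat) S = 2 × L²/6 = 21.33 in².
Direct shear f_v = P/L_w = 10.4/16 = 0.65 kip/in.
Moment M = P × e = 10.4 × 12 = 124.8 kip·in; bending f_b = M/S = 5.85 kip/in.
f_max = √(f_v² + f_b²) = √(0.65² + 5.85²) = 5.886 kip/in.
φr_n = 0.75 × 0.6 × 100 × (0.707 × 0.25) = 7.954 kip/in → adequate.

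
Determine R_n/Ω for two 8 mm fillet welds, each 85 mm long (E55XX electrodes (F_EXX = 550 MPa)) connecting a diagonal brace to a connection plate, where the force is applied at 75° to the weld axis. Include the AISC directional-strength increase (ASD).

R_n/Ω ≈ 234 kN

t_e = 0.707 × 8 = 5.656 mm; A_we = 5.656 × 170 = 961.5 mm².
Directional factor: 1.0 + 0.5 sin^1.5(75°) = 1.475.
F_nw = 0.6 × 550 × 1.475 = 486.6 MPa.
R_n/Ω = (486.6 × 961.5) / 2.0 × 10⁻³ = 234 kN.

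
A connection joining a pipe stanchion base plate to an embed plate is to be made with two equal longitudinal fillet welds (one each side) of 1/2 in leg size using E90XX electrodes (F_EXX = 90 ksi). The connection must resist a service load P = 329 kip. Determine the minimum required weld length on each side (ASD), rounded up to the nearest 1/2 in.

Throat t_e = 0.707 × 0.5 = 0.3535 in.
r_n/Ω = (0.6 × 90 × 0.3535) / 2.0 = 9.544 kip/in.
L_req = P / (r_n/Ω) = 329 / 9.544 = 34.47 in total.
Per side: 34.47 / 2 = 17.24 in.
Round up → use L = 17.5 in on each side.

L = 17.5 in on each side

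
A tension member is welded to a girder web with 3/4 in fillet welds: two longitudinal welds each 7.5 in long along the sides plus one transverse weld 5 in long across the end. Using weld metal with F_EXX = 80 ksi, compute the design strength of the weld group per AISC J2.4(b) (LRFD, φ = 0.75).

t_e = 0.707 × 0.75 = 0.5302 in.
R_nwl = 0.6 × 80 × 0.5302 × 15 = 381.8 kip (longitudinal, 2 welds).
R_nwt = 0.6 × 80 × 0.5302 × 5 = 127.3 kip (transverse, base value).
(i) R_nwl + R_nwt = 509 kip; (ii) 0.85 R_nwl + 1.5 R_nwt = 515.4 kip.
R_n = max = 515.4 kip [governs: (ii)]; φR_n = 386.6 kip.

φR_n ≈ 387 kip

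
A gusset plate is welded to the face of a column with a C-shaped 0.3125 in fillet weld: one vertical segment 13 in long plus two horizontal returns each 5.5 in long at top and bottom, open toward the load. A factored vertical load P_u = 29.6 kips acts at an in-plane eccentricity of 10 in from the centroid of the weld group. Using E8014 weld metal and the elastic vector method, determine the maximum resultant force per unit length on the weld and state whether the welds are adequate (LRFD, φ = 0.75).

f_max ≈ 4 kip/in; adequate

E80XX → F_EXX = 80 ksi.
Total weld length L_w = 24 in. Treat welds as unit-width lines.
Centroid: x̄ = 2×5.5×2.75 / 24 = 1.26 in from the vertical weld.
Polar moment about centroid: J = I_x + I_y = [13³/12 + 2×5.5×6.5²] + [13×1.26² + 2(5.5³/12 + 5.5×1.49²)] = 720.6 in³.
Direct shear f_v = P/L_w = 29.6 / 24 = 1.233 kip/in (vertical).
Torsion M = P·e = 29.6 × 10 = 296 kip·in.
Critical point at (x, y) = (4.24, 6.5) from centroid. f_tx = M·y/J = 2.67 kip/in; f_ty = M·x/J = 1.741 kip/in.
Resultant f_max = √[f_tx² + (f_v + f_ty)²] = √[2.67² + (1.233 + 1.741)²] = 3.997 kip/in.
Capacity per unit length: φr_n = 0.75 × 0.6 × 80 × (0.707 × 0.3125) = 7.954 kip/in.
3.997 ≤ 7.954 → adequate.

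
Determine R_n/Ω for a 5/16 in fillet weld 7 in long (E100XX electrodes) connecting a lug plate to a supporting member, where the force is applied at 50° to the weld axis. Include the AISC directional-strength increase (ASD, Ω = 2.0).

R_n/Ω ≈ 62 kip

E100XX → F_EXX = 100 ksi.
t_e = 0.707 × 0.3125 = 0.2209 in; A_we = 0.2209 × 7 = 1.547 in².
Directional factor: 1.0 + 0.5 sin^1.5(50°) = 1.335.
F_nw = 0.6 × 100 × 1.335 = 80.11 ksi.
R_n/Ω = (80.11 × 1.547) / 2.0 = 61.95 kip.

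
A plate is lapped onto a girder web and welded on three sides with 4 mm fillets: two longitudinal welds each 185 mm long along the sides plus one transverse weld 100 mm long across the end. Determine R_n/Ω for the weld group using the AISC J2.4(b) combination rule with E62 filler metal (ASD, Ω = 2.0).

E62XX → F_EXX = 620 MPa.
t_e = 0.707 × 4 = 2.828 mm.
R_nwl = 0.6 × 620 × 2.828 × 370 × 10⁻³ = 389.2 kN (longitudinal, 2 welds).
R_nwt = 0.6 × 620 × 2.828 × 100 × 10⁻³ = 105.2 kN (transverse, base value).
(i) R_nwl + R_nwt = 494.4 kN; (ii) 0.85 R_nwl + 1.5 R_nwt = 488.7 kN.
R_n = max = 494.4 kN [governs: (i)]; R_n/Ω = 247.2 kN.

R_n/Ω ≈ 247 kN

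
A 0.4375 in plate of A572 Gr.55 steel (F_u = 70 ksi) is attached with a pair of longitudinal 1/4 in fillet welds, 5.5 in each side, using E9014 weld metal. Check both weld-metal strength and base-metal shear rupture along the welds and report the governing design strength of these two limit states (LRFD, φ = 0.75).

E90XX → F_EXX = 90 ksi.
t_e = 0.707 × 0.25 = 0.1767 in; L = 11 in.
Weld metal: φR_n = 0.75 × 0.6 × 90 × 0.1767 × 11 = 78.74 kip.
Base metal (shear rupture): φR_n = 0.75 × 0.6 × 70 × 0.4375 × 11 = 151.6 kip.
Governing: weld metal.

φR_n ≈ 78.7 kip (weld metal governs)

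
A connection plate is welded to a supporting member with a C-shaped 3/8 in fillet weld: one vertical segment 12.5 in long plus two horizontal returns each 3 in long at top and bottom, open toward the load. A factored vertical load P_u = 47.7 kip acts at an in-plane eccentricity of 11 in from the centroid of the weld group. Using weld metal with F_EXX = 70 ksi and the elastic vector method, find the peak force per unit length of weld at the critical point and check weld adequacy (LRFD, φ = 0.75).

f_max ≈ 9.86 kip/in; NOT adequate

Total weld length L_w = 18.5 in. Treat welds as unit-width lines.
Centroid: x̄ = 2×3×1.5 / 18.5 = 0.4865 in from the vertical weld.
Polar moment about centroid: J = I_x + I_y = [12.5³/12 + 2×3×6.25²] + [12.5×0.4865² + 2(3³/12 + 3×1.014²)] = 410.8 in³.
Direct shear f_v = P/L_w = 47.7 / 18.5 = 2.578 kip/in (vertical).
Torsion M = P·e = 47.7 × 11 = 524.7 kip·in.
Critical point at (x, y) = (2.514, 6.25) from centroid. f_tx = M·y/J = 7.984 kip/in; f_ty = M·x/J = 3.211 kip/in.
Resultant f_max = √[f_tx² + (f_v + f_ty)²] = √[7.984² + (2.578 + 3.211)²] = 9.862 kip/in.
Capacity per unit length: φr_n = 0.75 × 0.6 × 70 × (0.707 × 0.375) = 8.351 kip/in.
9.862 > 8.351 → NOT adequate.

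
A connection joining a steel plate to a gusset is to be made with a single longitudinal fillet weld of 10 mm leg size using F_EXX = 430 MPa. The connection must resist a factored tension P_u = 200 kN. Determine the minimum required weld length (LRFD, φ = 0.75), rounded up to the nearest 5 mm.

L = 150 mm

Throat t_e = 0.707 × 10 = 7.07 mm.
φr_n = 0.75 × 0.6 × 430 × 7.07 × 10⁻³ = 1.368 kN/mm.
L_req = P_u / φr_n = 200 / 1.368 = 146.2 mm total.
Round up → use L = 150 mm.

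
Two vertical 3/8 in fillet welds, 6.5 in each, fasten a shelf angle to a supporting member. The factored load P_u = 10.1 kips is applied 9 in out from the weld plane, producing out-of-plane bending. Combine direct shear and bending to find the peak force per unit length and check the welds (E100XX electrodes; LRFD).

f_max ≈ 6.5 kip/in; adequate

E100XX → F_EXX = 100 ksi.
L_w = 2 × 6.5 = 13 in; section modulus (unit throat) S = 2 × L²/6 = 14.08 in².
Direct shear f_v = P/L_w = 10.1/13 = 0.7769 kip/in.
Moment M = P × e = 10.1 × 9 = 90.9 kip·in; bending f_b = M/S = 6.454 kip/in.
f_max = √(f_v² + f_b²) = √(0.7769² + 6.454²) = 6.501 kip/in.
φr_n = 0.75 × 0.6 × 100 × (0.707 × 0.375) = 11.93 kip/in → adequate.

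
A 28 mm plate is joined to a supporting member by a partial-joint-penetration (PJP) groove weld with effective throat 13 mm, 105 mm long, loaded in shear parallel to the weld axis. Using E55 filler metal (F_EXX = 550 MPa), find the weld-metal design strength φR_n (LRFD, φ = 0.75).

φR_n ≈ 338 kN

Effective throat (given) t_e = 13 mm.
A_we = 13 × 105 = 1365 mm².
F_nw = 0.6 F_EXX = 330 MPa.
φR_n = 0.75 × 330 × 1365 × 10⁻³ = 337.8 kN.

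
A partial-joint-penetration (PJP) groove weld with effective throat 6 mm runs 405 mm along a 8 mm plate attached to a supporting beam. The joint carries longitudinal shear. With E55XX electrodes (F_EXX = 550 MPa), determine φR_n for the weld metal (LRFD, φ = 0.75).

φR_n ≈ 601 kN

Effective throat (given) t_e = 6 mm.
A_we = 6 × 405 = 2430 mm².
F_nw = 0.6 F_EXX = 330 MPa.
φR_n = 0.75 × 330 × 2430 × 10⁻³ = 601.4 kN.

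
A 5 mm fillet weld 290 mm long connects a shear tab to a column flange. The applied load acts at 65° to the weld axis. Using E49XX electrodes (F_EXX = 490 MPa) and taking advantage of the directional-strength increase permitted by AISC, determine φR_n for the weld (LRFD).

t_e = 0.707 × 5 = 3.535 mm; A_we = 3.535 × 290 = 1025 mm².
Directional factor: 1.0 + 0.5 sin^1.5(65°) = 1.431.
F_nw = 0.6 × 490 × 1.431 = 420.8 MPa.
φR_n = 0.75 × 420.8 × 1025 × 10⁻³ = 323.6 kN.

φR_n ≈ 324 kN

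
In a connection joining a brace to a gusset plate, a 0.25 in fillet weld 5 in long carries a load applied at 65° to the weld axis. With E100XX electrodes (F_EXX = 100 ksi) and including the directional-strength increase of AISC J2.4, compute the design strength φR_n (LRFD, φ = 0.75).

t_e = 0.707 × 0.25 = 0.1767 in; A_we = 0.1767 × 5 = 0.8837 in².
Directional factor: 1.0 + 0.5 sin^1.5(65°) = 1.431.
F_nw = 0.6 × 100 × 1.431 = 85.88 ksi.
φR_n = 0.75 × 85.88 × 0.8837 = 56.93 kip.

φR_n ≈ 56.9 kip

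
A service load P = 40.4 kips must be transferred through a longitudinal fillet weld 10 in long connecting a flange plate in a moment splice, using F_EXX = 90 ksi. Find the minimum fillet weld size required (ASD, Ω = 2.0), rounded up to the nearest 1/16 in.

w = 1/4 in

Total weld length L = 10 in.
Required throat t_e = P × Ω / (0.6 F_EXX × L) = 40.4 × 2.0 / (0.6 × 90 × 10) = 0.1496 in.
Required leg w = t_e / 0.707 = 0.2116 in → use 1/4 in.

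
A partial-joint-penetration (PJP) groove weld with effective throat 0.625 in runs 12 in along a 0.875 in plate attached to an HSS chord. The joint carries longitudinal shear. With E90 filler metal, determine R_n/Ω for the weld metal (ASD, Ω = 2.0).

R_n/Ω ≈ 202 kips

E90XX → F_EXX = 90 ksi.
Effective throat (given) t_e = 0.625 in.
A_we = 0.625 × 12 = 7.5 in².
F_nw = 0.6 F_EXX = 54 ksi.
R_n/Ω = (54 × 7.5) / 2.0 = 202.5 kips.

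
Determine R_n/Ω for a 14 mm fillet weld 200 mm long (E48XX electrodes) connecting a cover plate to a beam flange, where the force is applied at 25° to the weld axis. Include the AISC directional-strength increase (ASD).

R_n/Ω ≈ 324 kN

E48XX → F_EXX = 480 MPa.
t_e = 0.707 × 14 = 9.898 mm; A_we = 9.898 × 200 = 1980 mm².
Directional factor: 1.0 + 0.5 sin^1.5(25°) = 1.137.
F_nw = 0.6 × 480 × 1.137 = 327.6 MPa.
R_n/Ω = (327.6 × 1980) / 2.0 × 10⁻³ = 324.2 kN.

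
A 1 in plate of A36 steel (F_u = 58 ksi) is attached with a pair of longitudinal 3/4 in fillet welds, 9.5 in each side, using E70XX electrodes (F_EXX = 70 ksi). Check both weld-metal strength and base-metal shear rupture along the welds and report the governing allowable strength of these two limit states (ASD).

R_n/Ω ≈ 212 kips (weld metal governs)

t_e = 0.707 × 0.75 = 0.5302 in; L = 19 in.
Weld metal: R_n/Ω = (1/2.0) × 0.6 × 70 × 0.5302 × 19 = 211.6 kips.
Base metal (shear rupture): R_n/Ω = (1/2.0) × 0.6 × 58 × 1 × 19 = 330.6 kips.
Governing: weld metal.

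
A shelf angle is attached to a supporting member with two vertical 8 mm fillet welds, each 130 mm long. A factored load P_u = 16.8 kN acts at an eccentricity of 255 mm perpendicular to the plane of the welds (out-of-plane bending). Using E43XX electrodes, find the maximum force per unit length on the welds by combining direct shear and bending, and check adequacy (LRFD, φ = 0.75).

f_max ≈ 763 N/mm; adequate

E43XX → F_EXX = 430 MPa.
L_w = 2 × 130 = 260 mm; section modulus (unit throat) S = 2 × L²/6 = 5633 mm².
Direct shear f_v = P/L_w = 16.8×10³/260 = 64.62 N/mm.
Moment M = P × e = 16.8×10³ × 255 = 4284000 N·mm; bending f_b = M/S = 760.5 N/mm.
f_max = √(f_v² + f_b²) = √(64.62² + 760.5²) = 763.2 N/mm.
φr_n = 0.75 × 0.6 × 430 × (0.707 × 8) = 1094 N/mm → adequate.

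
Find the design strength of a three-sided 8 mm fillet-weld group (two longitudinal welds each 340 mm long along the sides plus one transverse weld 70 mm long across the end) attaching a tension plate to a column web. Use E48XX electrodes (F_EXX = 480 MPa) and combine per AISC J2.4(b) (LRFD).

t_e = 0.707 × 8 = 5.656 mm.
R_nwl = 0.6 × 480 × 5.656 × 680 × 10⁻³ = 1108 kN (longitudinal, 2 welds).
R_nwt = 0.6 × 480 × 5.656 × 70 × 10⁻³ = 114 kN (transverse, base value).
(i) R_nwl + R_nwt = 1222 kN; (ii) 0.85 R_nwl + 1.5 R_nwt = 1113 kN.
R_n = max = 1222 kN [governs: (i)]; φR_n = 916.3 kN.

φR_n ≈ 916 kN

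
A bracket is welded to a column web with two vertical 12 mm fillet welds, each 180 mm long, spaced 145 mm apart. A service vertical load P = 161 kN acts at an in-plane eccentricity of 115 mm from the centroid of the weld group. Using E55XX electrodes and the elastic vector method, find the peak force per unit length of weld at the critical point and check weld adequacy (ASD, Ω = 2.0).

E55XX → F_EXX = 550 MPa.
Total weld length L_w = 360 mm. Treat welds as unit-width lines.
Polar moment about centroid: J = 2[d³/12 + d(b/2)²] = 2[180³/12 + 180×72.5²] = 2864000 mm³.
Direct shear f_v = P/L_w = 161×10³ / 360 = 447.2 N/mm (vertical).
Torsion M = P·e = 161×10³ × 115 = 18515000 N·mm.
Critical point at (x, y) = (72.5, 90) from centroid. f_tx = M·y/J = 581.8 N/mm; f_ty = M·x/J = 468.7 N/mm.
Resultant f_max = √[f_tx² + (f_v + f_ty)²] = √[581.8² + (447.2 + 468.7)²] = 1085 N/mm.
Capacity per unit length: r_n/Ω = (1/2.0) × 0.6 × 550 × (0.707 × 12) = 1400 N/mm.
1085 ≤ 1400 → adequate.

f_max ≈ 1090 N/mm; adequate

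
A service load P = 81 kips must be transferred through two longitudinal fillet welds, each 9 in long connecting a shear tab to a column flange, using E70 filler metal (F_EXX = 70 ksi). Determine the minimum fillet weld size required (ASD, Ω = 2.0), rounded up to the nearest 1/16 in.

Total weld length L = 18 in.
Required throat t_e = P × Ω / (0.6 F_EXX × L) = 81 × 2.0 / (0.6 × 70 × 18) = 0.2143 in.
Required leg w = t_e / 0.707 = 0.3031 in → use 5/16 in.

w = 5/16 in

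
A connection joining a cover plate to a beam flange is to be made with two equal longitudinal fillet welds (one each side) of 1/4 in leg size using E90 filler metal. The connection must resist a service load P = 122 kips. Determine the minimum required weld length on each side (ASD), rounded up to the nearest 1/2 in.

L = 13 in on each side

E90XX → F_EXX = 90 ksi.
Throat t_e = 0.707 × 0.25 = 0.1767 in.
r_n/Ω = (0.6 × 90 × 0.1767) / 2.0 = 4.772 kip/in.
L_req = P / (r_n/Ω) = 122 / 4.772 = 25.56 in total.
Per side: 25.56 / 2 = 12.78 in.
Round up → use L = 13 in on each side.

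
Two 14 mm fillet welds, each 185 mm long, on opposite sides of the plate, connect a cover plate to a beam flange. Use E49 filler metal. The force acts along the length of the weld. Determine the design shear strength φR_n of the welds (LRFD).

E49XX → F_EXX = 490 MPa.
Effective throat t_e = 0.707 × 14 = 9.898 mm.
Total length L = 370 mm; A_we = 9.898 × 370 = 3662 mm².
F_nw = 0.6 F_EXX = 0.6 × 490 = 294 MPa.
φR_n = 0.75 × 294 × 3662 × 10⁻³ = 807.5 kN.

φR_n ≈ 808 kN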